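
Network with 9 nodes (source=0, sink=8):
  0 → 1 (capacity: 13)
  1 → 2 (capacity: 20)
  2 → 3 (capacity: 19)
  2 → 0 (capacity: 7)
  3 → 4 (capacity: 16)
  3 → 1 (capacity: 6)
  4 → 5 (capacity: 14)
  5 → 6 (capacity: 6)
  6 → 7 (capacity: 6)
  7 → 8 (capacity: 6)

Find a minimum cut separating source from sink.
Min cut value = 6, edges: (7,8)

Min cut value: 6
Partition: S = [0, 1, 2, 3, 4, 5, 6, 7], T = [8]
Cut edges: (7,8)

By max-flow min-cut theorem, max flow = min cut = 6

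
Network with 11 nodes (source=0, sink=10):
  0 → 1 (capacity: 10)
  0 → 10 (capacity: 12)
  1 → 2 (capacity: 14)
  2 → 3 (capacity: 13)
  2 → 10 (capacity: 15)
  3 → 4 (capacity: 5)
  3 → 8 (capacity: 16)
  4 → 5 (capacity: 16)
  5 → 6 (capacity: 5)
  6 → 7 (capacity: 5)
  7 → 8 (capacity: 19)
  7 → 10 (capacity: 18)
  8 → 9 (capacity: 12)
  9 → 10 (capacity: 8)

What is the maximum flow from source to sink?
Maximum flow = 22

Max flow: 22

Flow assignment:
  0 → 1: 10/10
  0 → 10: 12/12
  1 → 2: 10/14
  2 → 10: 10/15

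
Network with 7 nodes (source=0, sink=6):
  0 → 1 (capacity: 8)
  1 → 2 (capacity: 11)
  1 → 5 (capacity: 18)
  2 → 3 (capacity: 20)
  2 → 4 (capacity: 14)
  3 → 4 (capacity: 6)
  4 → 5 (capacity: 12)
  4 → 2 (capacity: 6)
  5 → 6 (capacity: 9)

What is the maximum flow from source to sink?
Maximum flow = 8

Max flow: 8

Flow assignment:
  0 → 1: 8/8
  1 → 5: 8/18
  5 → 6: 8/9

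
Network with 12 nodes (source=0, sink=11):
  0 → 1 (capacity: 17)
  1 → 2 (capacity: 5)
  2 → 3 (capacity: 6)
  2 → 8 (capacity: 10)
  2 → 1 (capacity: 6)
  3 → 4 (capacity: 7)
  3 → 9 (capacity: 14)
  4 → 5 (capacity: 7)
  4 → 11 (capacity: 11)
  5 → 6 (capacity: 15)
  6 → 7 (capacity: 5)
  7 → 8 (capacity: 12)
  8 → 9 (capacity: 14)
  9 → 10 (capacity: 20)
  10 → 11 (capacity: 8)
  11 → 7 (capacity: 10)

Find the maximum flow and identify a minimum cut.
Max flow = 5, Min cut edges: (1,2)

Maximum flow: 5
Minimum cut: (1,2)
Partition: S = [0, 1], T = [2, 3, 4, 5, 6, 7, 8, 9, 10, 11]

Max-flow min-cut theorem verified: both equal 5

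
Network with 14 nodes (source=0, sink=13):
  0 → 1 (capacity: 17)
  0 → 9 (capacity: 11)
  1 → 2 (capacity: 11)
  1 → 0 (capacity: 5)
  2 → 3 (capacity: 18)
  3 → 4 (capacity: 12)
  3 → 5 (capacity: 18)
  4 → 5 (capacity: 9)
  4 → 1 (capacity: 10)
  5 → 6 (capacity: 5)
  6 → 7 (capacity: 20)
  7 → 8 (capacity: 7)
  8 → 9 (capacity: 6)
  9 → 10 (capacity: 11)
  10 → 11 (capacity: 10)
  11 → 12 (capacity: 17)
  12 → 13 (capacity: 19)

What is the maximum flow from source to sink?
Maximum flow = 10

Max flow: 10

Flow assignment:
  0 → 1: 5/17
  0 → 9: 5/11
  1 → 2: 5/11
  2 → 3: 5/18
  3 → 5: 5/18
  5 → 6: 5/5
  6 → 7: 5/20
  7 → 8: 5/7
  8 → 9: 5/6
  9 → 10: 10/11
  10 → 11: 10/10
  11 → 12: 10/17
  12 → 13: 10/19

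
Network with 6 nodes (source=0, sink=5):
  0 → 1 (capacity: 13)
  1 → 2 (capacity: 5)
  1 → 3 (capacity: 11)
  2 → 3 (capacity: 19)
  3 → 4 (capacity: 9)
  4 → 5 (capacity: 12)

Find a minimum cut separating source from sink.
Min cut value = 9, edges: (3,4)

Min cut value: 9
Partition: S = [0, 1, 2, 3], T = [4, 5]
Cut edges: (3,4)

By max-flow min-cut theorem, max flow = min cut = 9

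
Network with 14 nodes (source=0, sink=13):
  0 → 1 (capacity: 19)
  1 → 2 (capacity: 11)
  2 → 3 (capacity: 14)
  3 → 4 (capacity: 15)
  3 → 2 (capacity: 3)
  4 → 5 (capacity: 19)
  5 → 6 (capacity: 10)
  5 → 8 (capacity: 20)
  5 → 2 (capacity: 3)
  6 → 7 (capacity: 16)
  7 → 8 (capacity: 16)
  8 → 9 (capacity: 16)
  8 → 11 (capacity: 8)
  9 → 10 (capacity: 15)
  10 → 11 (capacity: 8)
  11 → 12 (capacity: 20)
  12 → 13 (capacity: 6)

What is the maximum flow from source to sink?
Maximum flow = 6

Max flow: 6

Flow assignment:
  0 → 1: 6/19
  1 → 2: 6/11
  2 → 3: 9/14
  3 → 4: 9/15
  4 → 5: 9/19
  5 → 8: 6/20
  5 → 2: 3/3
  8 → 9: 3/16
  8 → 11: 3/8
  9 → 10: 3/15
  10 → 11: 3/8
  11 → 12: 6/20
  12 → 13: 6/6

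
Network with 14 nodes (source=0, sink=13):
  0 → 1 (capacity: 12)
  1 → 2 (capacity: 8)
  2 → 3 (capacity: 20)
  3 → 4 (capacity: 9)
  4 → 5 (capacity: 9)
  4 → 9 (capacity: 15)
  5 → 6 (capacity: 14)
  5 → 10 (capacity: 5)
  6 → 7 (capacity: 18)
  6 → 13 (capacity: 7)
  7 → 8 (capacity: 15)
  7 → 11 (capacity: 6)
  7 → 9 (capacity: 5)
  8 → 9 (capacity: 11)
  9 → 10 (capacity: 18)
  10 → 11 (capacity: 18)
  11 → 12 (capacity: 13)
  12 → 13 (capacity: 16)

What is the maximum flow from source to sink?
Maximum flow = 8

Max flow: 8

Flow assignment:
  0 → 1: 8/12
  1 → 2: 8/8
  2 → 3: 8/20
  3 → 4: 8/9
  4 → 5: 8/9
  5 → 6: 8/14
  6 → 7: 1/18
  6 → 13: 7/7
  7 → 11: 1/6
  11 → 12: 1/13
  12 → 13: 1/16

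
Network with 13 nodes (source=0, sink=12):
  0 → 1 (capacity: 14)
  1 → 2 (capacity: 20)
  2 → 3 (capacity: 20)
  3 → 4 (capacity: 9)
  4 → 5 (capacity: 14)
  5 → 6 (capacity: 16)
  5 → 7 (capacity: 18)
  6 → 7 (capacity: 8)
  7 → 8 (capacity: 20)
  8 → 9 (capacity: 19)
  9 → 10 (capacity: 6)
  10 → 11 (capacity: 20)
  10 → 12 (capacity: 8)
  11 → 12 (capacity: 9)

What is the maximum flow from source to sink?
Maximum flow = 6

Max flow: 6

Flow assignment:
  0 → 1: 6/14
  1 → 2: 6/20
  2 → 3: 6/20
  3 → 4: 6/9
  4 → 5: 6/14
  5 → 7: 6/18
  7 → 8: 6/20
  8 → 9: 6/19
  9 → 10: 6/6
  10 → 12: 6/8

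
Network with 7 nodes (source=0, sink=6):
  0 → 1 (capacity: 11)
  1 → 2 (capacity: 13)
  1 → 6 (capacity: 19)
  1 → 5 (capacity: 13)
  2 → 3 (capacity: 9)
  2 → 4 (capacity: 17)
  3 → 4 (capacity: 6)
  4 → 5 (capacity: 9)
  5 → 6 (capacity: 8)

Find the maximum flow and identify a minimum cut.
Max flow = 11, Min cut edges: (0,1)

Maximum flow: 11
Minimum cut: (0,1)
Partition: S = [0], T = [1, 2, 3, 4, 5, 6]

Max-flow min-cut theorem verified: both equal 11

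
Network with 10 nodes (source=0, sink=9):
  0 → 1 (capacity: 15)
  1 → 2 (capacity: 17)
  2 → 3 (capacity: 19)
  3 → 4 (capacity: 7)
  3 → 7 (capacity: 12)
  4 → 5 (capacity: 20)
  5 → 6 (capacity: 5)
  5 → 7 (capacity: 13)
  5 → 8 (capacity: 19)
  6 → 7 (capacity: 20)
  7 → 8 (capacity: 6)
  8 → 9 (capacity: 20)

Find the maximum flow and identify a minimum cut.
Max flow = 13, Min cut edges: (3,4), (7,8)

Maximum flow: 13
Minimum cut: (3,4), (7,8)
Partition: S = [0, 1, 2, 3, 6, 7], T = [4, 5, 8, 9]

Max-flow min-cut theorem verified: both equal 13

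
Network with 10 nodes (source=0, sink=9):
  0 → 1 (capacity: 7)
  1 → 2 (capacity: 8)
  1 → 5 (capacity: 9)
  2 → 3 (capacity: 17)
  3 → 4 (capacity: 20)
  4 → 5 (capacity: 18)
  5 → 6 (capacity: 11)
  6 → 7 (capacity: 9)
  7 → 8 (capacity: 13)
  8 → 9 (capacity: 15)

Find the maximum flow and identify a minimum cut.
Max flow = 7, Min cut edges: (0,1)

Maximum flow: 7
Minimum cut: (0,1)
Partition: S = [0], T = [1, 2, 3, 4, 5, 6, 7, 8, 9]

Max-flow min-cut theorem verified: both equal 7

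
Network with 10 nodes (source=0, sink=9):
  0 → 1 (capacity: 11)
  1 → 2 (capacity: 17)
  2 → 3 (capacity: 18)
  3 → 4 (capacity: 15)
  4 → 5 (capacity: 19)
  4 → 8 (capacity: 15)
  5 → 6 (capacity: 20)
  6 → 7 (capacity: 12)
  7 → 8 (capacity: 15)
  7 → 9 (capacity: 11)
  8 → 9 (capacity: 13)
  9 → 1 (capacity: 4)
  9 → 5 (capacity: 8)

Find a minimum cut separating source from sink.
Min cut value = 11, edges: (0,1)

Min cut value: 11
Partition: S = [0], T = [1, 2, 3, 4, 5, 6, 7, 8, 9]
Cut edges: (0,1)

By max-flow min-cut theorem, max flow = min cut = 11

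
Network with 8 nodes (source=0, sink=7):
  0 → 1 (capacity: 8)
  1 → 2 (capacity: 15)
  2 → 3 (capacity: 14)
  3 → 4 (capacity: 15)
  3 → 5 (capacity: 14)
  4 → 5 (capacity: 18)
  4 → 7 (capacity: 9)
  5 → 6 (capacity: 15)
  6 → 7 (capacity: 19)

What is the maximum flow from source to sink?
Maximum flow = 8

Max flow: 8

Flow assignment:
  0 → 1: 8/8
  1 → 2: 8/15
  2 → 3: 8/14
  3 → 4: 8/15
  4 → 7: 8/9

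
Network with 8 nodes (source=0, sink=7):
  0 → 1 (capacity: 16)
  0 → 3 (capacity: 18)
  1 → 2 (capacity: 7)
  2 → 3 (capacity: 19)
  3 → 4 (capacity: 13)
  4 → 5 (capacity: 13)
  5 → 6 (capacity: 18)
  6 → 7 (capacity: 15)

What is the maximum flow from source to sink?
Maximum flow = 13

Max flow: 13

Flow assignment:
  0 → 1: 7/16
  0 → 3: 6/18
  1 → 2: 7/7
  2 → 3: 7/19
  3 → 4: 13/13
  4 → 5: 13/13
  5 → 6: 13/18
  6 → 7: 13/15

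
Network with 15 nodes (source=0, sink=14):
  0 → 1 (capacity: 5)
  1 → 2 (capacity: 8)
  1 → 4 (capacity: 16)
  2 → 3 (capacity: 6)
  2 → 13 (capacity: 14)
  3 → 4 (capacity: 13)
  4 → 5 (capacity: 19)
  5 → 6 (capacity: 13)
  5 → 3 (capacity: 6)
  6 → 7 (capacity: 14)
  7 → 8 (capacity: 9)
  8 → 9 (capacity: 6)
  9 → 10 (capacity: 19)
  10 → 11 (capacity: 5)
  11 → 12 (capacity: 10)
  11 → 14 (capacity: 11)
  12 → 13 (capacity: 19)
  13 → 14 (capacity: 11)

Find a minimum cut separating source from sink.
Min cut value = 5, edges: (0,1)

Min cut value: 5
Partition: S = [0], T = [1, 2, 3, 4, 5, 6, 7, 8, 9, 10, 11, 12, 13, 14]
Cut edges: (0,1)

By max-flow min-cut theorem, max flow = min cut = 5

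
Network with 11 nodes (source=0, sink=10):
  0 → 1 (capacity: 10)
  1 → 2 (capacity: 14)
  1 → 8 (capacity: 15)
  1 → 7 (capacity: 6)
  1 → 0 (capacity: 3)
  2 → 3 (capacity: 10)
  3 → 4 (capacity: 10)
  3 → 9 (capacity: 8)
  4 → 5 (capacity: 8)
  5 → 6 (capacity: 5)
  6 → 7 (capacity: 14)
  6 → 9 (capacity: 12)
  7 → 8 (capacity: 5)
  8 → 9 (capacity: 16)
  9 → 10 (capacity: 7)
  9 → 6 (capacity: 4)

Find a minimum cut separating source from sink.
Min cut value = 7, edges: (9,10)

Min cut value: 7
Partition: S = [0, 1, 2, 3, 4, 5, 6, 7, 8, 9], T = [10]
Cut edges: (9,10)

By max-flow min-cut theorem, max flow = min cut = 7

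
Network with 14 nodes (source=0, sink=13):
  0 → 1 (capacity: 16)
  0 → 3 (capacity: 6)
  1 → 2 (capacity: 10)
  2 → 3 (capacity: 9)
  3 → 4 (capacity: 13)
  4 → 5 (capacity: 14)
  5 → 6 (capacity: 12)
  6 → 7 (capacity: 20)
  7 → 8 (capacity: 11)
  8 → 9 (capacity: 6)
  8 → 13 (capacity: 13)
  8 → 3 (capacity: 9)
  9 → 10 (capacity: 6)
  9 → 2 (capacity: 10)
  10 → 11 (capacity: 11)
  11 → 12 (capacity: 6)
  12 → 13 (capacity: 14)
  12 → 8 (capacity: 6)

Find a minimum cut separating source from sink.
Min cut value = 11, edges: (7,8)

Min cut value: 11
Partition: S = [0, 1, 2, 3, 4, 5, 6, 7], T = [8, 9, 10, 11, 12, 13]
Cut edges: (7,8)

By max-flow min-cut theorem, max flow = min cut = 11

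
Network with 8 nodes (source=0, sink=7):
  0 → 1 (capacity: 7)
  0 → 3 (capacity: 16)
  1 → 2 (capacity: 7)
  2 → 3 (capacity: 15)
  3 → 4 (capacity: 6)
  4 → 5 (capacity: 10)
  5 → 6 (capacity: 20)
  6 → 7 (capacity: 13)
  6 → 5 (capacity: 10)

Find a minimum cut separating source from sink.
Min cut value = 6, edges: (3,4)

Min cut value: 6
Partition: S = [0, 1, 2, 3], T = [4, 5, 6, 7]
Cut edges: (3,4)

By max-flow min-cut theorem, max flow = min cut = 6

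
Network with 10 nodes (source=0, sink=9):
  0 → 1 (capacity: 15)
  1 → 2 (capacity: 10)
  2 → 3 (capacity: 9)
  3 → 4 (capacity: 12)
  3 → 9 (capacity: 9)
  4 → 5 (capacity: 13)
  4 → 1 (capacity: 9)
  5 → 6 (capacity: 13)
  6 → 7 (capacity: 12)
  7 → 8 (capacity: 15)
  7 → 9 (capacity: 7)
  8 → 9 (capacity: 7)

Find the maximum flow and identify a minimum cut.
Max flow = 9, Min cut edges: (2,3)

Maximum flow: 9
Minimum cut: (2,3)
Partition: S = [0, 1, 2], T = [3, 4, 5, 6, 7, 8, 9]

Max-flow min-cut theorem verified: both equal 9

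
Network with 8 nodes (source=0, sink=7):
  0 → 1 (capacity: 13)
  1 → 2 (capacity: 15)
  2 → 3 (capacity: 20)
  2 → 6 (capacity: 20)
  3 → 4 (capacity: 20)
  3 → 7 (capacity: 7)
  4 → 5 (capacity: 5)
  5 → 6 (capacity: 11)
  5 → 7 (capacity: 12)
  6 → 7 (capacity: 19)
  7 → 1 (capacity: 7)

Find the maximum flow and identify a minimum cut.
Max flow = 13, Min cut edges: (0,1)

Maximum flow: 13
Minimum cut: (0,1)
Partition: S = [0], T = [1, 2, 3, 4, 5, 6, 7]

Max-flow min-cut theorem verified: both equal 13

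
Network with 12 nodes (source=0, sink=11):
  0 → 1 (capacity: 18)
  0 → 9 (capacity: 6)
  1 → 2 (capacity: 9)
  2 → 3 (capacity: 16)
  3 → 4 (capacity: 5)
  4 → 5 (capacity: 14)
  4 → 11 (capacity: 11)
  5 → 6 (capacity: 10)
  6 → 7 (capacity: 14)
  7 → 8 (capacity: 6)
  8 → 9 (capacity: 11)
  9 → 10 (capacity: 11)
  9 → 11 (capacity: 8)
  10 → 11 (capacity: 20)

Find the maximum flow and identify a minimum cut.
Max flow = 11, Min cut edges: (0,9), (3,4)

Maximum flow: 11
Minimum cut: (0,9), (3,4)
Partition: S = [0, 1, 2, 3], T = [4, 5, 6, 7, 8, 9, 10, 11]

Max-flow min-cut theorem verified: both equal 11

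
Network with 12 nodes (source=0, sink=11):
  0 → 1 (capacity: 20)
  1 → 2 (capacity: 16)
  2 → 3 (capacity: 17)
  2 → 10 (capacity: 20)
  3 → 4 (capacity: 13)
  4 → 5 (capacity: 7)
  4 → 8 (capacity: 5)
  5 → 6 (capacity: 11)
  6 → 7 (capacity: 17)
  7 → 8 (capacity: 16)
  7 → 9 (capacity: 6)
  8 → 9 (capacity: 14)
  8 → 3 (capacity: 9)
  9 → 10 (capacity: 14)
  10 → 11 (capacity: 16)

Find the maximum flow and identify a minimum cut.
Max flow = 16, Min cut edges: (10,11)

Maximum flow: 16
Minimum cut: (10,11)
Partition: S = [0, 1, 2, 3, 4, 5, 6, 7, 8, 9, 10], T = [11]

Max-flow min-cut theorem verified: both equal 16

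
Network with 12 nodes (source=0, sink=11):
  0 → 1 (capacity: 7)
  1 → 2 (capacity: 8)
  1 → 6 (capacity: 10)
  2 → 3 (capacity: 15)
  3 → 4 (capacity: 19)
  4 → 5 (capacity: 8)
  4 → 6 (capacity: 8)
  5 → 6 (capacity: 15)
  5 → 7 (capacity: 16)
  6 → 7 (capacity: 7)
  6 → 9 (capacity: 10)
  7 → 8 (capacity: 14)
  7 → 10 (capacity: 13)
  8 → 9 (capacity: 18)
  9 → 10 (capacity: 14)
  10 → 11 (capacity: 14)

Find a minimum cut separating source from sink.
Min cut value = 7, edges: (0,1)

Min cut value: 7
Partition: S = [0], T = [1, 2, 3, 4, 5, 6, 7, 8, 9, 10, 11]
Cut edges: (0,1)

By max-flow min-cut theorem, max flow = min cut = 7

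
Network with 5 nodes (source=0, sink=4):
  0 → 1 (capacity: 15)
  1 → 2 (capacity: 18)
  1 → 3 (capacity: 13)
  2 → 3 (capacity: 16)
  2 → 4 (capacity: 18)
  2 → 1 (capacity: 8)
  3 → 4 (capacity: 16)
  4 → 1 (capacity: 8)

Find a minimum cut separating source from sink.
Min cut value = 15, edges: (0,1)

Min cut value: 15
Partition: S = [0], T = [1, 2, 3, 4]
Cut edges: (0,1)

By max-flow min-cut theorem, max flow = min cut = 15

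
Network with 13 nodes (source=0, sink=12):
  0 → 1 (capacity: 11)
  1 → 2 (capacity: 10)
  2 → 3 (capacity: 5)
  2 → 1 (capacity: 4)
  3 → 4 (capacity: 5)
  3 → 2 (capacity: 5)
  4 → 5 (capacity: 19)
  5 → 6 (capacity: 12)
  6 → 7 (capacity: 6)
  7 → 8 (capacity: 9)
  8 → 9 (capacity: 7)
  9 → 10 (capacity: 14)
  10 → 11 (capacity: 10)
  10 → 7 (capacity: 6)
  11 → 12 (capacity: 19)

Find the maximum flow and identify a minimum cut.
Max flow = 5, Min cut edges: (3,4)

Maximum flow: 5
Minimum cut: (3,4)
Partition: S = [0, 1, 2, 3], T = [4, 5, 6, 7, 8, 9, 10, 11, 12]

Max-flow min-cut theorem verified: both equal 5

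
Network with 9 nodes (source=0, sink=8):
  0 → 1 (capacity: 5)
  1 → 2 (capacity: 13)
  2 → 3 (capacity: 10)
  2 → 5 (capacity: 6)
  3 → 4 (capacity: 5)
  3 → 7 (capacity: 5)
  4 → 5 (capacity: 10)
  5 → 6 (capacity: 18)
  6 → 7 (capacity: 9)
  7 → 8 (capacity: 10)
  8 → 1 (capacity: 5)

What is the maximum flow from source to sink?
Maximum flow = 5

Max flow: 5

Flow assignment:
  0 → 1: 5/5
  1 → 2: 5/13
  2 → 3: 5/10
  3 → 7: 5/5
  7 → 8: 5/10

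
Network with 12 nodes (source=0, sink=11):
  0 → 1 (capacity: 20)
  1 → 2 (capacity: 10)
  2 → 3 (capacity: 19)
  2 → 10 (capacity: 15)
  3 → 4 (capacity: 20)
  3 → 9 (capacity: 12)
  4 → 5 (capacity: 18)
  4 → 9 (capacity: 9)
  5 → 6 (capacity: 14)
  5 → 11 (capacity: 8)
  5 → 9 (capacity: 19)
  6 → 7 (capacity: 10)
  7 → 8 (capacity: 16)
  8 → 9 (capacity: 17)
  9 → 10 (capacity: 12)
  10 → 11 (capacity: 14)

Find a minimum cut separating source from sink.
Min cut value = 10, edges: (1,2)

Min cut value: 10
Partition: S = [0, 1], T = [2, 3, 4, 5, 6, 7, 8, 9, 10, 11]
Cut edges: (1,2)

By max-flow min-cut theorem, max flow = min cut = 10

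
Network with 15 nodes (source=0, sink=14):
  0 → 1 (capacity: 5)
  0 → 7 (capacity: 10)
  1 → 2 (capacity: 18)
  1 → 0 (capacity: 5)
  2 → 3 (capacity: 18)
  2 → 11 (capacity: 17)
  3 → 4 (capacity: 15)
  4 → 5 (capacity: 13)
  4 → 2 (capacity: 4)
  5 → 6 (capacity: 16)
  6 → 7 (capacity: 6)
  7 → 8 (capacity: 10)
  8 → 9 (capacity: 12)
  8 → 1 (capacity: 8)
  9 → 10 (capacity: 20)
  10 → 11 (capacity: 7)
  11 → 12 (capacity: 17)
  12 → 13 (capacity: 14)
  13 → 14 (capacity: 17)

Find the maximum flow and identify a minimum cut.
Max flow = 14, Min cut edges: (12,13)

Maximum flow: 14
Minimum cut: (12,13)
Partition: S = [0, 1, 2, 3, 4, 5, 6, 7, 8, 9, 10, 11, 12], T = [13, 14]

Max-flow min-cut theorem verified: both equal 14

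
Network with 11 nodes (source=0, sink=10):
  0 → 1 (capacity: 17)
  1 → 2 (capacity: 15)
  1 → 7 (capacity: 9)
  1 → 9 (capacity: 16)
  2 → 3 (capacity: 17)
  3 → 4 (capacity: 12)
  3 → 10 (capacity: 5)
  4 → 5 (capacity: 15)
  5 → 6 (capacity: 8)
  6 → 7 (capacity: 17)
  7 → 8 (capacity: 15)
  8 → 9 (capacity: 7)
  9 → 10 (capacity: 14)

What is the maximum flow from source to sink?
Maximum flow = 17

Max flow: 17

Flow assignment:
  0 → 1: 17/17
  1 → 2: 3/15
  1 → 9: 14/16
  2 → 3: 3/17
  3 → 10: 3/5
  9 → 10: 14/14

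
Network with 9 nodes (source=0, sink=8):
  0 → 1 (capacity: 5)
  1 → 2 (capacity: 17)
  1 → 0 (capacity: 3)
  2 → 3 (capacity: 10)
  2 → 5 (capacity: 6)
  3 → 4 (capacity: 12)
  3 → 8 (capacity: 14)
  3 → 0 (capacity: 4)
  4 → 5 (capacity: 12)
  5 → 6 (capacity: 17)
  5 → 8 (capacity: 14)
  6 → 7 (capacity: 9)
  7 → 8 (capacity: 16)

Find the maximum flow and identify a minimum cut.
Max flow = 5, Min cut edges: (0,1)

Maximum flow: 5
Minimum cut: (0,1)
Partition: S = [0], T = [1, 2, 3, 4, 5, 6, 7, 8]

Max-flow min-cut theorem verified: both equal 5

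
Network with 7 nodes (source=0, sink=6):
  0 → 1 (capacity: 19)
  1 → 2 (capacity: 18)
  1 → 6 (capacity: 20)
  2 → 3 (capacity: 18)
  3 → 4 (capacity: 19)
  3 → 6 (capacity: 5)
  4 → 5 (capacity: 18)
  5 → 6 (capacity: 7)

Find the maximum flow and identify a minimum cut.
Max flow = 19, Min cut edges: (0,1)

Maximum flow: 19
Minimum cut: (0,1)
Partition: S = [0], T = [1, 2, 3, 4, 5, 6]

Max-flow min-cut theorem verified: both equal 19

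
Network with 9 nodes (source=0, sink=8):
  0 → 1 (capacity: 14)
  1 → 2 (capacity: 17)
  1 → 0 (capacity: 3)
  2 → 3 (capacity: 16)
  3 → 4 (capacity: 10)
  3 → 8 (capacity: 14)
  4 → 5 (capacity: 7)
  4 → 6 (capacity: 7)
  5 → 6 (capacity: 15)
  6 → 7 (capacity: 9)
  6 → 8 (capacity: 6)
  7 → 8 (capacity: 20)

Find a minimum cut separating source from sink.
Min cut value = 14, edges: (0,1)

Min cut value: 14
Partition: S = [0], T = [1, 2, 3, 4, 5, 6, 7, 8]
Cut edges: (0,1)

By max-flow min-cut theorem, max flow = min cut = 14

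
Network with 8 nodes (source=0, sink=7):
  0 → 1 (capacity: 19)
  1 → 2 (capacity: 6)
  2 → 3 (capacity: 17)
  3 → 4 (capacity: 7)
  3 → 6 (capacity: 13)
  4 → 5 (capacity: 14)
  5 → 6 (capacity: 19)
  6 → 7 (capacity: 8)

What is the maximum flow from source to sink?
Maximum flow = 6

Max flow: 6

Flow assignment:
  0 → 1: 6/19
  1 → 2: 6/6
  2 → 3: 6/17
  3 → 6: 6/13
  6 → 7: 6/8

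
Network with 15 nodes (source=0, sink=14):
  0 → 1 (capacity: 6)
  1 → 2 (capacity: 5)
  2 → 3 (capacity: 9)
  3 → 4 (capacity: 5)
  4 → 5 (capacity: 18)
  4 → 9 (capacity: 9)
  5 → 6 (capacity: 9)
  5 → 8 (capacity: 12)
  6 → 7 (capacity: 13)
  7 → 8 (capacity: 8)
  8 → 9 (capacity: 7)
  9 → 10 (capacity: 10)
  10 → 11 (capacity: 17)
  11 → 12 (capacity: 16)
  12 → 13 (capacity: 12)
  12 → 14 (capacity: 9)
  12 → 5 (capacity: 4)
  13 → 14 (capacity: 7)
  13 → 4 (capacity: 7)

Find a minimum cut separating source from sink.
Min cut value = 5, edges: (3,4)

Min cut value: 5
Partition: S = [0, 1, 2, 3], T = [4, 5, 6, 7, 8, 9, 10, 11, 12, 13, 14]
Cut edges: (3,4)

By max-flow min-cut theorem, max flow = min cut = 5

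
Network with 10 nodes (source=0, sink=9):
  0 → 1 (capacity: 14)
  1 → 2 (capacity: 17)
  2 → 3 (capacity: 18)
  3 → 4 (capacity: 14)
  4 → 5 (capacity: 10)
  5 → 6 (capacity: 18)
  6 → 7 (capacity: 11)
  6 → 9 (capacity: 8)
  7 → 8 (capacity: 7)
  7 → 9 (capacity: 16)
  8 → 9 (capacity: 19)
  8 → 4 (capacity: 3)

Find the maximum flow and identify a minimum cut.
Max flow = 10, Min cut edges: (4,5)

Maximum flow: 10
Minimum cut: (4,5)
Partition: S = [0, 1, 2, 3, 4], T = [5, 6, 7, 8, 9]

Max-flow min-cut theorem verified: both equal 10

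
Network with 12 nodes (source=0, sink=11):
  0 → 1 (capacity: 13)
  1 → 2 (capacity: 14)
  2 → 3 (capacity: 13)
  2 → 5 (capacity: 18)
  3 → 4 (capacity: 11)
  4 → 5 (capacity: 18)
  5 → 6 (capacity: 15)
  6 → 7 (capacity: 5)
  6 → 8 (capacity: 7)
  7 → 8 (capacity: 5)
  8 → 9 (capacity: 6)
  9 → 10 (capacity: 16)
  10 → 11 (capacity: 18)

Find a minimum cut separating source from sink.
Min cut value = 6, edges: (8,9)

Min cut value: 6
Partition: S = [0, 1, 2, 3, 4, 5, 6, 7, 8], T = [9, 10, 11]
Cut edges: (8,9)

By max-flow min-cut theorem, max flow = min cut = 6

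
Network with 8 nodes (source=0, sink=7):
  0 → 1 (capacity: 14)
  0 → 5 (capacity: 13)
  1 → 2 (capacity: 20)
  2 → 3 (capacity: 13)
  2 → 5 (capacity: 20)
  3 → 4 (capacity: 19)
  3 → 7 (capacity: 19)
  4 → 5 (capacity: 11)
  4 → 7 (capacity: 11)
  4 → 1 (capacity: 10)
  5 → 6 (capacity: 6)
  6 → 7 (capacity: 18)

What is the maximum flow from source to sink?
Maximum flow = 19

Max flow: 19

Flow assignment:
  0 → 1: 14/14
  0 → 5: 5/13
  1 → 2: 14/20
  2 → 3: 13/13
  2 → 5: 1/20
  3 → 7: 13/19
  5 → 6: 6/6
  6 → 7: 6/18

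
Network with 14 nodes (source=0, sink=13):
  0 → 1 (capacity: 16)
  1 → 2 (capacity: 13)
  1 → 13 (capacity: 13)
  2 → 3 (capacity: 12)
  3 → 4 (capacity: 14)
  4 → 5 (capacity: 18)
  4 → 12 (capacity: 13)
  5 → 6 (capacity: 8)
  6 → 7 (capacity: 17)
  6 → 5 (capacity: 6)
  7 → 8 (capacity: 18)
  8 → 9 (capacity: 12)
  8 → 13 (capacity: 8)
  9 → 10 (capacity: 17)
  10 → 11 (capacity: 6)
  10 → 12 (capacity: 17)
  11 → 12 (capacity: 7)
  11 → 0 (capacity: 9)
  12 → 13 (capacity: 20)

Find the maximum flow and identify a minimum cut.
Max flow = 16, Min cut edges: (0,1)

Maximum flow: 16
Minimum cut: (0,1)
Partition: S = [0], T = [1, 2, 3, 4, 5, 6, 7, 8, 9, 10, 11, 12, 13]

Max-flow min-cut theorem verified: both equal 16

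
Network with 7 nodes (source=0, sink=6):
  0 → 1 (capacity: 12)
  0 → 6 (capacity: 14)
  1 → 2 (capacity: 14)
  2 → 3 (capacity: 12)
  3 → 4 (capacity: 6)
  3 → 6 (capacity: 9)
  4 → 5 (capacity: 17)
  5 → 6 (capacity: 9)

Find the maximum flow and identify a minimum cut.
Max flow = 26, Min cut edges: (0,6), (2,3)

Maximum flow: 26
Minimum cut: (0,6), (2,3)
Partition: S = [0, 1, 2], T = [3, 4, 5, 6]

Max-flow min-cut theorem verified: both equal 26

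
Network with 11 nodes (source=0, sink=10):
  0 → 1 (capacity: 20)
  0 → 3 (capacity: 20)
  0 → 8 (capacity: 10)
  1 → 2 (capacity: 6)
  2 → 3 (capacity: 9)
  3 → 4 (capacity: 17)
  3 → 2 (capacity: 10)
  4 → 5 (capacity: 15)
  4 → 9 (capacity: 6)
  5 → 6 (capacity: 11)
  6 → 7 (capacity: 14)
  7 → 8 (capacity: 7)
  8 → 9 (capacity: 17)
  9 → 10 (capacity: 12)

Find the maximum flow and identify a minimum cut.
Max flow = 12, Min cut edges: (9,10)

Maximum flow: 12
Minimum cut: (9,10)
Partition: S = [0, 1, 2, 3, 4, 5, 6, 7, 8, 9], T = [10]

Max-flow min-cut theorem verified: both equal 12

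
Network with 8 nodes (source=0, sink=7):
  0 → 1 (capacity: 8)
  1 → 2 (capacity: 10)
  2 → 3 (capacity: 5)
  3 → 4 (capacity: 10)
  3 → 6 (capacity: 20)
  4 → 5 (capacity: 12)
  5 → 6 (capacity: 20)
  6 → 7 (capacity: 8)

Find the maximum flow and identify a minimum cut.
Max flow = 5, Min cut edges: (2,3)

Maximum flow: 5
Minimum cut: (2,3)
Partition: S = [0, 1, 2], T = [3, 4, 5, 6, 7]

Max-flow min-cut theorem verified: both equal 5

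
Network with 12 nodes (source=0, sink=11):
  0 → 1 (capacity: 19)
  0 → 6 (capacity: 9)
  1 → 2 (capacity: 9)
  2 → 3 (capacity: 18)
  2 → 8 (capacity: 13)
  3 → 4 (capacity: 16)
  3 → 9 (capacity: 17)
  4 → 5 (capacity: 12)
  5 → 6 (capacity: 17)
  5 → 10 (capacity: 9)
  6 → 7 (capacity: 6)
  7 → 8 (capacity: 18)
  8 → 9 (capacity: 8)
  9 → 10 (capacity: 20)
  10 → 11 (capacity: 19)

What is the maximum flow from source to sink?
Maximum flow = 15

Max flow: 15

Flow assignment:
  0 → 1: 9/19
  0 → 6: 6/9
  1 → 2: 9/9
  2 → 3: 9/18
  3 → 9: 9/17
  6 → 7: 6/6
  7 → 8: 6/18
  8 → 9: 6/8
  9 → 10: 15/20
  10 → 11: 15/19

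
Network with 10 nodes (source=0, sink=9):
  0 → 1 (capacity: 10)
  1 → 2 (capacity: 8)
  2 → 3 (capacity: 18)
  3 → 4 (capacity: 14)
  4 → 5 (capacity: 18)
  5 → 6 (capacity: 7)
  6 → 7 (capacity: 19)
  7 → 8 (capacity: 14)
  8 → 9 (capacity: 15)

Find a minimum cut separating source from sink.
Min cut value = 7, edges: (5,6)

Min cut value: 7
Partition: S = [0, 1, 2, 3, 4, 5], T = [6, 7, 8, 9]
Cut edges: (5,6)

By max-flow min-cut theorem, max flow = min cut = 7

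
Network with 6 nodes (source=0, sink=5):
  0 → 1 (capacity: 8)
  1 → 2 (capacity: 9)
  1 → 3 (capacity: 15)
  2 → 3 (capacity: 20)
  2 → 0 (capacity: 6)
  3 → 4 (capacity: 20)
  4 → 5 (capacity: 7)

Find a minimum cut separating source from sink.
Min cut value = 7, edges: (4,5)

Min cut value: 7
Partition: S = [0, 1, 2, 3, 4], T = [5]
Cut edges: (4,5)

By max-flow min-cut theorem, max flow = min cut = 7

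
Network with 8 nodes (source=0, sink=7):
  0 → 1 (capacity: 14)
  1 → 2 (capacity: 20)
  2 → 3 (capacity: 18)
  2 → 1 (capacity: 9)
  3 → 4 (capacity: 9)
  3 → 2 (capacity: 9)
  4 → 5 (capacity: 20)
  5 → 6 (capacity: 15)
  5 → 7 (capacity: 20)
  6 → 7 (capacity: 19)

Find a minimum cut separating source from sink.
Min cut value = 9, edges: (3,4)

Min cut value: 9
Partition: S = [0, 1, 2, 3], T = [4, 5, 6, 7]
Cut edges: (3,4)

By max-flow min-cut theorem, max flow = min cut = 9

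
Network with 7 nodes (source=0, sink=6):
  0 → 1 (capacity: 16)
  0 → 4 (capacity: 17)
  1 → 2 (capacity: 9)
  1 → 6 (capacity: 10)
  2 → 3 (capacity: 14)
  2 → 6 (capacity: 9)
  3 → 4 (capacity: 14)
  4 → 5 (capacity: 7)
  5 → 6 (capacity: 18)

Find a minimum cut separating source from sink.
Min cut value = 23, edges: (0,1), (4,5)

Min cut value: 23
Partition: S = [0, 3, 4], T = [1, 2, 5, 6]
Cut edges: (0,1), (4,5)

By max-flow min-cut theorem, max flow = min cut = 23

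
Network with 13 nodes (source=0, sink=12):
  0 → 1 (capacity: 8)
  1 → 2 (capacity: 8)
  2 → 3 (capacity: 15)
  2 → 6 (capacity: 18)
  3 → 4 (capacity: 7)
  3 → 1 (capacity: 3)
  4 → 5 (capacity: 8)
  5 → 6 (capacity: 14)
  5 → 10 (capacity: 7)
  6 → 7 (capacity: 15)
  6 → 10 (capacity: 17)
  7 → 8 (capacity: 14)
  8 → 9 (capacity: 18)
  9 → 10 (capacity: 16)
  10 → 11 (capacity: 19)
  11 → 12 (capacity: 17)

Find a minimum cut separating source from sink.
Min cut value = 8, edges: (1,2)

Min cut value: 8
Partition: S = [0, 1], T = [2, 3, 4, 5, 6, 7, 8, 9, 10, 11, 12]
Cut edges: (1,2)

By max-flow min-cut theorem, max flow = min cut = 8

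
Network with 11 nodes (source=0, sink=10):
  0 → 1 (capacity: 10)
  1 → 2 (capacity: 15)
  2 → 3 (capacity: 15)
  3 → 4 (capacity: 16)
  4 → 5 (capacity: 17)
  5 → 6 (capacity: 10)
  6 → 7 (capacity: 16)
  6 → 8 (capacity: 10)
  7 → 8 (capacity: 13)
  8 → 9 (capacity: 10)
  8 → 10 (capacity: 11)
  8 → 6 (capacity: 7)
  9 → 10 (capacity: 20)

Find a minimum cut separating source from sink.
Min cut value = 10, edges: (5,6)

Min cut value: 10
Partition: S = [0, 1, 2, 3, 4, 5], T = [6, 7, 8, 9, 10]
Cut edges: (5,6)

By max-flow min-cut theorem, max flow = min cut = 10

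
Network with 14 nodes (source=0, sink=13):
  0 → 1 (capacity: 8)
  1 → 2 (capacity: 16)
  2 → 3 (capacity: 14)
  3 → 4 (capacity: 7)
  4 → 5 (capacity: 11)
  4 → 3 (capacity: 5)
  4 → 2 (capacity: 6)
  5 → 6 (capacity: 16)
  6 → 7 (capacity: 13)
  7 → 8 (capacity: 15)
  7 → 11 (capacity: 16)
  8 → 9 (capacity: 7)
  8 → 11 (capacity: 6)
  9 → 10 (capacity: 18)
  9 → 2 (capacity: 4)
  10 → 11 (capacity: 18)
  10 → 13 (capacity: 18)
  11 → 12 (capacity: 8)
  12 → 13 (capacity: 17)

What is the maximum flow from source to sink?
Maximum flow = 7

Max flow: 7

Flow assignment:
  0 → 1: 7/8
  1 → 2: 7/16
  2 → 3: 7/14
  3 → 4: 7/7
  4 → 5: 7/11
  5 → 6: 7/16
  6 → 7: 7/13
  7 → 11: 7/16
  11 → 12: 7/8
  12 → 13: 7/17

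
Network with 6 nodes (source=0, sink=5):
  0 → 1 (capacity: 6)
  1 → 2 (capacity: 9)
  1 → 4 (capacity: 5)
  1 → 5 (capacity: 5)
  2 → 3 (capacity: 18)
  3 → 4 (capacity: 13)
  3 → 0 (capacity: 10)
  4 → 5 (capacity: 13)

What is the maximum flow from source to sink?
Maximum flow = 6

Max flow: 6

Flow assignment:
  0 → 1: 6/6
  1 → 4: 1/5
  1 → 5: 5/5
  4 → 5: 1/13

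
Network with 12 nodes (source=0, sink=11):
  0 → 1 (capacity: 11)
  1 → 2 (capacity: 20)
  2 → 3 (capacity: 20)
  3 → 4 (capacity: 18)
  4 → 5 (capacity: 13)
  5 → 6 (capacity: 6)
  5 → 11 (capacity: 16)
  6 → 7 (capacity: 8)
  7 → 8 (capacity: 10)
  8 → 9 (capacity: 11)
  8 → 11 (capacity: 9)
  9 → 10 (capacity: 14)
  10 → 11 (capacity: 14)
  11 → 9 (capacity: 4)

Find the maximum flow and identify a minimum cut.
Max flow = 11, Min cut edges: (0,1)

Maximum flow: 11
Minimum cut: (0,1)
Partition: S = [0], T = [1, 2, 3, 4, 5, 6, 7, 8, 9, 10, 11]

Max-flow min-cut theorem verified: both equal 11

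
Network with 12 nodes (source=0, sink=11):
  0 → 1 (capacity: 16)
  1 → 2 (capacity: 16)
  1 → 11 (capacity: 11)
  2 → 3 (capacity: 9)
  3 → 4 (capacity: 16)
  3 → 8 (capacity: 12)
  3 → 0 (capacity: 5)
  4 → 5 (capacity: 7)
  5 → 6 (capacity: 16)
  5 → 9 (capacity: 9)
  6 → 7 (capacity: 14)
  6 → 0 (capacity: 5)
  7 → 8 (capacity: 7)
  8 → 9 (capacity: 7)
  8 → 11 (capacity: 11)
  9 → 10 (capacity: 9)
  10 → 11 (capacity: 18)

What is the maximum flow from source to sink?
Maximum flow = 16

Max flow: 16

Flow assignment:
  0 → 1: 16/16
  1 → 2: 5/16
  1 → 11: 11/11
  2 → 3: 5/9
  3 → 8: 5/12
  8 → 11: 5/11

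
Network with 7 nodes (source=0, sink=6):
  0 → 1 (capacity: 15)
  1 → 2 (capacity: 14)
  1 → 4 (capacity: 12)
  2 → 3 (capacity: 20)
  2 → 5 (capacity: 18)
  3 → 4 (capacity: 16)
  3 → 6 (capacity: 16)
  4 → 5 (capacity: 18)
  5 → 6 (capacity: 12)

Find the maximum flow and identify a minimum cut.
Max flow = 15, Min cut edges: (0,1)

Maximum flow: 15
Minimum cut: (0,1)
Partition: S = [0], T = [1, 2, 3, 4, 5, 6]

Max-flow min-cut theorem verified: both equal 15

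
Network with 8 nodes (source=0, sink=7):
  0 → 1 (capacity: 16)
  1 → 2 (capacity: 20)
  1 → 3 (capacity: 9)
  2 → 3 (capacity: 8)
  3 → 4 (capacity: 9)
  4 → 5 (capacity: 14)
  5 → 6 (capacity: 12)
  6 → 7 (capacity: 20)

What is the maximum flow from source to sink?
Maximum flow = 9

Max flow: 9

Flow assignment:
  0 → 1: 9/16
  1 → 3: 9/9
  3 → 4: 9/9
  4 → 5: 9/14
  5 → 6: 9/12
  6 → 7: 9/20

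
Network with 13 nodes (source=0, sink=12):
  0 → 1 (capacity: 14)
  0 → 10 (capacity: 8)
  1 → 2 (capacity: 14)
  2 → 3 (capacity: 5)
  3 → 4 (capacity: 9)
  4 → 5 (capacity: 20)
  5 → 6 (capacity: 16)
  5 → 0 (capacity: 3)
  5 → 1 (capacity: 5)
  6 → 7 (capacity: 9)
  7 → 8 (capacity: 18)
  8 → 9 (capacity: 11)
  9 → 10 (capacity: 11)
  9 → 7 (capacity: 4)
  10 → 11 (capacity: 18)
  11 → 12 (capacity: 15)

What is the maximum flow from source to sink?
Maximum flow = 13

Max flow: 13

Flow assignment:
  0 → 1: 5/14
  0 → 10: 8/8
  1 → 2: 5/14
  2 → 3: 5/5
  3 → 4: 5/9
  4 → 5: 5/20
  5 → 6: 5/16
  6 → 7: 5/9
  7 → 8: 5/18
  8 → 9: 5/11
  9 → 10: 5/11
  10 → 11: 13/18
  11 → 12: 13/15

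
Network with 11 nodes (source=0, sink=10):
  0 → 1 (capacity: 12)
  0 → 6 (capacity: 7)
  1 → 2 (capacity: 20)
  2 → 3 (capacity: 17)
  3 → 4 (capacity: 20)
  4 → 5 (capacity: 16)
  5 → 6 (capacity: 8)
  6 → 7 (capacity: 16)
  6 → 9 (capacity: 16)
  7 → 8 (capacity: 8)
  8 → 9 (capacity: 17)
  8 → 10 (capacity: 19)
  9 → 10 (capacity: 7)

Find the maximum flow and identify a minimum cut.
Max flow = 15, Min cut edges: (7,8), (9,10)

Maximum flow: 15
Minimum cut: (7,8), (9,10)
Partition: S = [0, 1, 2, 3, 4, 5, 6, 7, 9], T = [8, 10]

Max-flow min-cut theorem verified: both equal 15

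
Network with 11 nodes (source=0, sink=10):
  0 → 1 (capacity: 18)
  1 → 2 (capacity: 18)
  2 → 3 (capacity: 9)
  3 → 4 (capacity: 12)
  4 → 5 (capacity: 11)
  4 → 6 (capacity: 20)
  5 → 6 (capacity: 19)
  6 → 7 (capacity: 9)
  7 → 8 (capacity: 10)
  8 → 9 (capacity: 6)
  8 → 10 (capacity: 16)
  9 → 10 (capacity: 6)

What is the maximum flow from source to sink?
Maximum flow = 9

Max flow: 9

Flow assignment:
  0 → 1: 9/18
  1 → 2: 9/18
  2 → 3: 9/9
  3 → 4: 9/12
  4 → 6: 9/20
  6 → 7: 9/9
  7 → 8: 9/10
  8 → 10: 9/16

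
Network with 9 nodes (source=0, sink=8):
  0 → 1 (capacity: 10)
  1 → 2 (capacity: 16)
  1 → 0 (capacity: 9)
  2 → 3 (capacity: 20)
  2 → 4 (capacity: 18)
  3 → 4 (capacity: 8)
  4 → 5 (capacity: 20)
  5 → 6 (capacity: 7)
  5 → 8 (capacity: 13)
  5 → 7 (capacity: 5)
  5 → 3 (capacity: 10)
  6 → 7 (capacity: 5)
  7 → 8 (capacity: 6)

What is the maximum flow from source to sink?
Maximum flow = 10

Max flow: 10

Flow assignment:
  0 → 1: 10/10
  1 → 2: 10/16
  2 → 4: 10/18
  4 → 5: 10/20
  5 → 8: 10/13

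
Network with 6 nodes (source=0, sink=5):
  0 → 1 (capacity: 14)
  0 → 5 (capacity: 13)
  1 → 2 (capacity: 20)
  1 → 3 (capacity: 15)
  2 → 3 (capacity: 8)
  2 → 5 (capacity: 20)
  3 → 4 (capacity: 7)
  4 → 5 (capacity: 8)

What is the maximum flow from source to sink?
Maximum flow = 27

Max flow: 27

Flow assignment:
  0 → 1: 14/14
  0 → 5: 13/13
  1 → 2: 14/20
  2 → 5: 14/20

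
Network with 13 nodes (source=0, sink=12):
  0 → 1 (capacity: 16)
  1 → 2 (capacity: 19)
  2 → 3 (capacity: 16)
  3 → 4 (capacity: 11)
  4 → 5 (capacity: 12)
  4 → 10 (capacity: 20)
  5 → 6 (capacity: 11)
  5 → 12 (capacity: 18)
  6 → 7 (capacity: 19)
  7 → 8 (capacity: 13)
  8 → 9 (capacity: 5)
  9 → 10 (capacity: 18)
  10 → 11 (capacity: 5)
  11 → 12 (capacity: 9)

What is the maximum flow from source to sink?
Maximum flow = 11

Max flow: 11

Flow assignment:
  0 → 1: 11/16
  1 → 2: 11/19
  2 → 3: 11/16
  3 → 4: 11/11
  4 → 5: 11/12
  5 → 12: 11/18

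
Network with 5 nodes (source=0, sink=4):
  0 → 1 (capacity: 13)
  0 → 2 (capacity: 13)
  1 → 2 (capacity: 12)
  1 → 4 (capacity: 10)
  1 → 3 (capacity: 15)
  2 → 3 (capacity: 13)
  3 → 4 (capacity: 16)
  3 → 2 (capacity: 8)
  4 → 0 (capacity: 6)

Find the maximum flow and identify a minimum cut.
Max flow = 26, Min cut edges: (1,4), (3,4)

Maximum flow: 26
Minimum cut: (1,4), (3,4)
Partition: S = [0, 1, 2, 3], T = [4]

Max-flow min-cut theorem verified: both equal 26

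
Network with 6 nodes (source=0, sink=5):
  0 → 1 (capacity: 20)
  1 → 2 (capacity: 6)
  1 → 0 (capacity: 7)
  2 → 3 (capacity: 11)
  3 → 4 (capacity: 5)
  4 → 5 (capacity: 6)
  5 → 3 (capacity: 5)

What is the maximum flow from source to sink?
Maximum flow = 5

Max flow: 5

Flow assignment:
  0 → 1: 5/20
  1 → 2: 5/6
  2 → 3: 5/11
  3 → 4: 5/5
  4 → 5: 5/6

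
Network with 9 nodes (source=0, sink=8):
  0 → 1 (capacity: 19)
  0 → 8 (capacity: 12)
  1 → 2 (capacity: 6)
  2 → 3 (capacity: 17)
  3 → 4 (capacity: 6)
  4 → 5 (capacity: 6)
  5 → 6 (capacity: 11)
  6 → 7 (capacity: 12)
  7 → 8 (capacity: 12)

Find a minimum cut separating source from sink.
Min cut value = 18, edges: (0,8), (4,5)

Min cut value: 18
Partition: S = [0, 1, 2, 3, 4], T = [5, 6, 7, 8]
Cut edges: (0,8), (4,5)

By max-flow min-cut theorem, max flow = min cut = 18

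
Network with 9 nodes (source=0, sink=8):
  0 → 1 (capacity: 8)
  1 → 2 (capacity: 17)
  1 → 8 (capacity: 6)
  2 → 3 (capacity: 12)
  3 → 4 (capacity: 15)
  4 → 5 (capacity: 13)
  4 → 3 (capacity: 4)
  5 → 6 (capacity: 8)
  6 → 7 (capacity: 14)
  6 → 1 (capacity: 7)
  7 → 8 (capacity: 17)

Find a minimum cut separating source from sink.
Min cut value = 8, edges: (0,1)

Min cut value: 8
Partition: S = [0], T = [1, 2, 3, 4, 5, 6, 7, 8]
Cut edges: (0,1)

By max-flow min-cut theorem, max flow = min cut = 8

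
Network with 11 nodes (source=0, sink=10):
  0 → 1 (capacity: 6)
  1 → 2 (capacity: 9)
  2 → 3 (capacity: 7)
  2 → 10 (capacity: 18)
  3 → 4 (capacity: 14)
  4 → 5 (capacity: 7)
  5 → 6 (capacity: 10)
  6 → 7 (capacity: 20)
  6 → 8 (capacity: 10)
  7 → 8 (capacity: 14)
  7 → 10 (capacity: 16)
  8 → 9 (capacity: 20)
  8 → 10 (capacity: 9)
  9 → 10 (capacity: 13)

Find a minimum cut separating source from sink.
Min cut value = 6, edges: (0,1)

Min cut value: 6
Partition: S = [0], T = [1, 2, 3, 4, 5, 6, 7, 8, 9, 10]
Cut edges: (0,1)

By max-flow min-cut theorem, max flow = min cut = 6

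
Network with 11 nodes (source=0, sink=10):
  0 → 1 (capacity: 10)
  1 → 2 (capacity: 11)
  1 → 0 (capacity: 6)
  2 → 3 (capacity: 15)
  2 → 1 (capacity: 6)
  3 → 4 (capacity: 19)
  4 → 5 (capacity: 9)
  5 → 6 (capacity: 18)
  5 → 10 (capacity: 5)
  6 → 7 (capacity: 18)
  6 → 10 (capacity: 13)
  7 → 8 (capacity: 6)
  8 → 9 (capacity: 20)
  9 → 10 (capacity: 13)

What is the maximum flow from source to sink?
Maximum flow = 9

Max flow: 9

Flow assignment:
  0 → 1: 9/10
  1 → 2: 9/11
  2 → 3: 9/15
  3 → 4: 9/19
  4 → 5: 9/9
  5 → 6: 4/18
  5 → 10: 5/5
  6 → 10: 4/13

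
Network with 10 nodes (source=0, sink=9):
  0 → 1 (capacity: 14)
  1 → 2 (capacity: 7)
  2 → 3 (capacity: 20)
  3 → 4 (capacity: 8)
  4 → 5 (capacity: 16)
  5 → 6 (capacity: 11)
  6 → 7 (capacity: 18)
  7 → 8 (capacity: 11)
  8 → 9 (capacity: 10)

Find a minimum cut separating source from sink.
Min cut value = 7, edges: (1,2)

Min cut value: 7
Partition: S = [0, 1], T = [2, 3, 4, 5, 6, 7, 8, 9]
Cut edges: (1,2)

By max-flow min-cut theorem, max flow = min cut = 7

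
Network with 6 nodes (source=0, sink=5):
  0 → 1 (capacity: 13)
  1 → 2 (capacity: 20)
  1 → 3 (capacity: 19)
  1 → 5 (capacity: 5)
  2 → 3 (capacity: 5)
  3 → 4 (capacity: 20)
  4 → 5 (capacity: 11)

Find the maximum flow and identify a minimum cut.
Max flow = 13, Min cut edges: (0,1)

Maximum flow: 13
Minimum cut: (0,1)
Partition: S = [0], T = [1, 2, 3, 4, 5]

Max-flow min-cut theorem verified: both equal 13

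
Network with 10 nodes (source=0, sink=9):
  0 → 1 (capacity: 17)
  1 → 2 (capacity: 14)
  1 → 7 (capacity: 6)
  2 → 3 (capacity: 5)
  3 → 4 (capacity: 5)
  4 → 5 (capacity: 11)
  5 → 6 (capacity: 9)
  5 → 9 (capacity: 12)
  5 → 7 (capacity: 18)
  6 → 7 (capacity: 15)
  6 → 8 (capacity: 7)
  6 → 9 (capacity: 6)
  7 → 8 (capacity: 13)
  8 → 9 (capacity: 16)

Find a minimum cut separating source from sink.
Min cut value = 11, edges: (1,7), (3,4)

Min cut value: 11
Partition: S = [0, 1, 2, 3], T = [4, 5, 6, 7, 8, 9]
Cut edges: (1,7), (3,4)

By max-flow min-cut theorem, max flow = min cut = 11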